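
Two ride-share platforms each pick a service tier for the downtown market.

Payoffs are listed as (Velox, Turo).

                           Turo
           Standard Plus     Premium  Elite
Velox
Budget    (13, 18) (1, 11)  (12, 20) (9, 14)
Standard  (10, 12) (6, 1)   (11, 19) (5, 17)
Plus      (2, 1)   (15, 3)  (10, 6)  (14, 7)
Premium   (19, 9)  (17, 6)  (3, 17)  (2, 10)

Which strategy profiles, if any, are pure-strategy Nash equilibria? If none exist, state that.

(Budget, Standard): Velox can switch to Premium (13 → 19). Not NE.
(Budget, Plus): Velox can switch to Standard (1 → 6). Not NE.
(Budget, Premium): Velox gets 12, best alternative 11; Turo gets 20, best alternative 18. No profitable deviation — NE.
(Budget, Elite): Velox can switch to Plus (9 → 14). Not NE.
(Standard, Standard): Velox can switch to Budget (10 → 13). Not NE.
(Standard, Plus): Velox can switch to Plus (6 → 15). Not NE.
(Standard, Premium): Velox can switch to Budget (11 → 12). Not NE.
(Standard, Elite): Velox can switch to Budget (5 → 9). Not NE.
(Plus, Standard): Velox can switch to Budget (2 → 13). Not NE.
(Plus, Elite): Velox gets 14, best alternative 9; Turo gets 7, best alternative 6. No profitable deviation — NE.
(The remaining 6 profiles each have a profitable deviation by the same check.)

Pure-strategy Nash equilibria: (Budget, Premium); (Plus, Elite)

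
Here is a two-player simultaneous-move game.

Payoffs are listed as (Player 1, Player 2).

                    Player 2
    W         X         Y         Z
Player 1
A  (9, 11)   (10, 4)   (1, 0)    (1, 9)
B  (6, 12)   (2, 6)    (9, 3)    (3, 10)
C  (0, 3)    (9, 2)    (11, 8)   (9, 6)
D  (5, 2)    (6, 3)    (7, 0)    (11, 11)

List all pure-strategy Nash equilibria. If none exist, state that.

Check each profile: it is a Nash equilibrium iff no player can strictly gain by switching unilaterally.
(A, W): Player 1 gets 9, best alternative 6; Player 2 gets 11, best alternative 9. No profitable deviation — NE.
(A, X): Player 2 can switch to W (4 → 11). Not NE.
(A, Y): Player 1 can switch to B (1 → 9). Not NE.
(A, Z): Player 1 can switch to B (1 → 3). Not NE.
(B, W): Player 1 can switch to A (6 → 9). Not NE.
(B, X): Player 1 can switch to A (2 → 10). Not NE.
(B, Y): Player 1 can switch to C (9 → 11). Not NE.
(B, Z): Player 1 can switch to C (3 → 9). Not NE.
(C, W): Player 1 can switch to A (0 → 9). Not NE.
(C, Y): Player 1 gets 11, best alternative 9; Player 2 gets 8, best alternative 6. No profitable deviation — NE.
(D, Z): Player 1 gets 11, best alternative 9; Player 2 gets 11, best alternative 3. No profitable deviation — NE.
(The remaining 5 profiles each have a profitable deviation by the same check.)

The pure Nash equilibria are (A, W) and (C, Y) and (D, Z).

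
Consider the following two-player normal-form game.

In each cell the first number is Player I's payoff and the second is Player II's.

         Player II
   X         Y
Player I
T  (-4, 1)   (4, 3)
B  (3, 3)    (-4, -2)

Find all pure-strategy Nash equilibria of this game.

(T, X): Player I can switch to B (-4 → 3). Not NE.
(T, Y): Player I gets 4, best alternative -4; Player II gets 3, best alternative 1. No profitable deviation — NE.
(B, X): Player I gets 3, best alternative -4; Player II gets 3, best alternative -2. No profitable deviation — NE.
(B, Y): Player I can switch to T (-4 → 4). Not NE.

Pure-strategy Nash equilibria: (T, Y); (B, X)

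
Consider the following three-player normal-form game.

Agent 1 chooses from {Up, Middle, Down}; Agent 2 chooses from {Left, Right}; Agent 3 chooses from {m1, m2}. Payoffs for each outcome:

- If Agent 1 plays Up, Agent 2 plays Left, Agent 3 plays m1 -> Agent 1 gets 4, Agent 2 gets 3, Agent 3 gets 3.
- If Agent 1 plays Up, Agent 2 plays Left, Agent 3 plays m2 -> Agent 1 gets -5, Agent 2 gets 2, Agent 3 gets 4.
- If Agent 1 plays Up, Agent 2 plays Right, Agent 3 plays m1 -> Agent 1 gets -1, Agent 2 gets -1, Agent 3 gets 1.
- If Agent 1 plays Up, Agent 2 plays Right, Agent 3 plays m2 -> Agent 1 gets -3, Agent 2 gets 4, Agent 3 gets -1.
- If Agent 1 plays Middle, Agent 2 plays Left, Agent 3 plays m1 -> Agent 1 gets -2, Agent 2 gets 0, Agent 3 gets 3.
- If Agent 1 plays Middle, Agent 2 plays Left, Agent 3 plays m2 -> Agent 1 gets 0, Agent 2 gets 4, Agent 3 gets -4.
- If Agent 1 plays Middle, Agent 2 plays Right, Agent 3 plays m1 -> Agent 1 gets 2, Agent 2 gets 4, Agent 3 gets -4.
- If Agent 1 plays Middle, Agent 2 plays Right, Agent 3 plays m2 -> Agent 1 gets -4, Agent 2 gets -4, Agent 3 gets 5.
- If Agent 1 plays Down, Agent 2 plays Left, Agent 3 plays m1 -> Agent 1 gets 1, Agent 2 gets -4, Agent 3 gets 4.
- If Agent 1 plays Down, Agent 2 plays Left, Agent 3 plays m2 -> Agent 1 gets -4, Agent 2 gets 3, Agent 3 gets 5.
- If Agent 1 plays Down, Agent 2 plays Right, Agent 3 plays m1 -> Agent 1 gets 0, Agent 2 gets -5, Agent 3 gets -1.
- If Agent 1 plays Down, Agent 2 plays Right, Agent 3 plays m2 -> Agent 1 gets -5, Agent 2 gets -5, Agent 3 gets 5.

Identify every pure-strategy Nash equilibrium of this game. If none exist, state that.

No pure-strategy Nash equilibrium.

Agent 1 against (Left, m1): payoffs 4, -2, 1 → best response Up.
Agent 1 against (Left, m2): payoffs -5, 0, -4 → best response Middle.
Agent 1 against (Right, m1): payoffs -1, 2, 0 → best response Middle.
Agent 1 against (Right, m2): payoffs -3, -4, -5 → best response Up.
Agent 2 against (Up, m1): payoffs 3, -1 → best response Left.
Agent 2 against (Up, m2): payoffs 2, 4 → best response Right.
Agent 2 against (Middle, m1): payoffs 0, 4 → best response Right.
Agent 2 against (Middle, m2): payoffs 4, -4 → best response Left.
Agent 2 against (Down, m1): payoffs -4, -5 → best response Left.
Agent 2 against (Down, m2): payoffs 3, -5 → best response Left.
Agent 3 against (Up, Left): payoffs 3, 4 → best response m2.
Agent 3 against (Up, Right): payoffs 1, -1 → best response m1.
Agent 3 against (Middle, Left): payoffs 3, -4 → best response m1.
Agent 3 against (Middle, Right): payoffs -4, 5 → best response m2.
Agent 3 against (Down, Left): payoffs 4, 5 → best response m2.
Agent 3 against (Down, Right): payoffs -1, 5 → best response m2.
No profile is a mutual best response for all players.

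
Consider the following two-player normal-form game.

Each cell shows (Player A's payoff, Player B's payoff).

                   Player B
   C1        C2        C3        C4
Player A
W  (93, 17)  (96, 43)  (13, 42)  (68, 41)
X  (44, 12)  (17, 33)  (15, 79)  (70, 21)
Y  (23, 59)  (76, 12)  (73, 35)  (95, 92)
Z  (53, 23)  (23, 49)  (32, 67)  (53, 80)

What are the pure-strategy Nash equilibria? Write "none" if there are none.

(W, C2) and (Y, C4)

Mark each player's best response to every combination of opponents' strategies; a profile where every player is best-responding is a pure Nash equilibrium.
Player A against C1: payoffs 93, 44, 23, 53 → best response W.
Player A against C2: payoffs 96, 17, 76, 23 → best response W.
Player A against C3: payoffs 13, 15, 73, 32 → best response Y.
Player A against C4: payoffs 68, 70, 95, 53 → best response Y.
Player B against W: payoffs 17, 43, 42, 41 → best response C2.
Player B against X: payoffs 12, 33, 79, 21 → best response C3.
Player B against Y: payoffs 59, 12, 35, 92 → best response C4.
Player B against Z: payoffs 23, 49, 67, 80 → best response C4.
Mutual best responses: (W, C2); (Y, C4).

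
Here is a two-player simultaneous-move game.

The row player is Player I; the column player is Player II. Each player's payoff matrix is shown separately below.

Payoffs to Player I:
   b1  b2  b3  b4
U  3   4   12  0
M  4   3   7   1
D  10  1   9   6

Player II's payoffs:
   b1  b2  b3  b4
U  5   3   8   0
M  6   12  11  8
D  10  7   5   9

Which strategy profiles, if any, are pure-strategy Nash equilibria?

Check each profile: it is a Nash equilibrium iff no player can strictly gain by switching unilaterally.
(U, b1): Player I can switch to M (3 → 4). Not NE.
(U, b2): Player II can switch to b1 (3 → 5). Not NE.
(U, b3): Player I gets 12, best alternative 9; Player II gets 8, best alternative 5. No profitable deviation — NE.
(U, b4): Player I can switch to M (0 → 1). Not NE.
(M, b1): Player I can switch to D (4 → 10). Not NE.
(M, b2): Player I can switch to U (3 → 4). Not NE.
(M, b3): Player I can switch to U (7 → 12). Not NE.
(M, b4): Player I can switch to D (1 → 6). Not NE.
(D, b1): Player I gets 10, best alternative 4; Player II gets 10, best alternative 9. No profitable deviation — NE.
(D, b2): Player I can switch to U (1 → 4). Not NE.
(D, b3): Player I can switch to U (9 → 12). Not NE.
(D, b4): Player II can switch to b1 (9 → 10). Not NE.

The pure Nash equilibria are (U, b3); (D, b1).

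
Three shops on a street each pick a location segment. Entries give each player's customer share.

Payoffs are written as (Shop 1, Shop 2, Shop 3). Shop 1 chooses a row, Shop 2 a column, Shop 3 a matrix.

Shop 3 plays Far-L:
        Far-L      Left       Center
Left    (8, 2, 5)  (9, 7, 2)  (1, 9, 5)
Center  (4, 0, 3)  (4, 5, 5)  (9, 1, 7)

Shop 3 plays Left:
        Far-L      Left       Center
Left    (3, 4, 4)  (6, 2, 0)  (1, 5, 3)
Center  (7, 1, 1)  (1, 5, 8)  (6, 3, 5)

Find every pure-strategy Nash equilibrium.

No pure-strategy Nash equilibrium.

Mark each player's best response to every combination of opponents' strategies; a profile where every player is best-responding is a pure Nash equilibrium.
Shop 1 against (Far-L, Far-L): payoffs 8, 4 → best response Left.
Shop 1 against (Far-L, Left): payoffs 3, 7 → best response Center.
Shop 1 against (Left, Far-L): payoffs 9, 4 → best response Left.
Shop 1 against (Left, Left): payoffs 6, 1 → best response Left.
Shop 1 against (Center, Far-L): payoffs 1, 9 → best response Center.
Shop 1 against (Center, Left): payoffs 1, 6 → best response Center.
Shop 2 against (Left, Far-L): payoffs 2, 7, 9 → best response Center.
Shop 2 against (Left, Left): payoffs 4, 2, 5 → best response Center.
Shop 2 against (Center, Far-L): payoffs 0, 5, 1 → best response Left.
Shop 2 against (Center, Left): payoffs 1, 5, 3 → best response Left.
Shop 3 against (Left, Far-L): payoffs 5, 4 → best response Far-L.
Shop 3 against (Left, Left): payoffs 2, 0 → best response Far-L.
Shop 3 against (Left, Center): payoffs 5, 3 → best response Far-L.
Shop 3 against (Center, Far-L): payoffs 3, 1 → best response Far-L.
Shop 3 against (Center, Left): payoffs 5, 8 → best response Left.
Shop 3 against (Center, Center): payoffs 7, 5 → best response Far-L.
No profile is a mutual best response for all players.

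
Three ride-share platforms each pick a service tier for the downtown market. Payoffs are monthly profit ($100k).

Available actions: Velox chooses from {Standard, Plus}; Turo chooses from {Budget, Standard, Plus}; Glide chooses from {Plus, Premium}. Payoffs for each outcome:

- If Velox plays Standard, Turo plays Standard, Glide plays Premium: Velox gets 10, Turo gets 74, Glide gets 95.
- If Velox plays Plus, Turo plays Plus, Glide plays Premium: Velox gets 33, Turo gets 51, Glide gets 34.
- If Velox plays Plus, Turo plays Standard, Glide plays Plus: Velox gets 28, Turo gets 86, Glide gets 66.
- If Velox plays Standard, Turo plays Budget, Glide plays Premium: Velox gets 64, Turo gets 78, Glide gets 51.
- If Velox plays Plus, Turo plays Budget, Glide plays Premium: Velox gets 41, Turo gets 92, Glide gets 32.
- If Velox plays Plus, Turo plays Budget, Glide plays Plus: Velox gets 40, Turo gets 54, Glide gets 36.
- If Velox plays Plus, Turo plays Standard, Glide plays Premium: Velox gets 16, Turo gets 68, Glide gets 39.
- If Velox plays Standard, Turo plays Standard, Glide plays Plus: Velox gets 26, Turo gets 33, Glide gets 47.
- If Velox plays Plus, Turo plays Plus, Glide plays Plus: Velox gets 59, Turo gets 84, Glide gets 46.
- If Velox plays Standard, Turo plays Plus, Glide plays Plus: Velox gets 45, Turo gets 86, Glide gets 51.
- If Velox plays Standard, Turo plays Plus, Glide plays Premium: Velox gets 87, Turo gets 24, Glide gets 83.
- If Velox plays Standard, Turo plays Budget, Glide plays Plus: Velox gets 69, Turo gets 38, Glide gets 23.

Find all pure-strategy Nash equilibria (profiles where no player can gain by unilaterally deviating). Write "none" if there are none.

(Standard, Budget, Premium), (Plus, Standard, Plus)

Velox against (Budget, Plus): payoffs 69, 40 → best response Standard.
Velox against (Budget, Premium): payoffs 64, 41 → best response Standard.
Velox against (Standard, Plus): payoffs 26, 28 → best response Plus.
Velox against (Standard, Premium): payoffs 10, 16 → best response Plus.
Velox against (Plus, Plus): payoffs 45, 59 → best response Plus.
Velox against (Plus, Premium): payoffs 87, 33 → best response Standard.
Turo against (Standard, Plus): payoffs 38, 33, 86 → best response Plus.
Turo against (Standard, Premium): payoffs 78, 74, 24 → best response Budget.
Turo against (Plus, Plus): payoffs 54, 86, 84 → best response Standard.
Turo against (Plus, Premium): payoffs 92, 68, 51 → best response Budget.
Glide against (Standard, Budget): payoffs 23, 51 → best response Premium.
Glide against (Standard, Standard): payoffs 47, 95 → best response Premium.
Glide against (Standard, Plus): payoffs 51, 83 → best response Premium.
Glide against (Plus, Budget): payoffs 36, 32 → best response Plus.
Glide against (Plus, Standard): payoffs 66, 39 → best response Plus.
Glide against (Plus, Plus): payoffs 46, 34 → best response Plus.
Mutual best responses: (Standard, Budget, Premium); (Plus, Standard, Plus).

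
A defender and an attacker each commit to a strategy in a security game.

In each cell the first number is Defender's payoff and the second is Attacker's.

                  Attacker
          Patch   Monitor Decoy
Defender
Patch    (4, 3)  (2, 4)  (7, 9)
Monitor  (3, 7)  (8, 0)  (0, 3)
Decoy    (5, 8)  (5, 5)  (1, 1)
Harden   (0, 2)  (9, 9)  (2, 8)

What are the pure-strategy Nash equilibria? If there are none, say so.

The pure Nash equilibria are (Patch, Decoy); (Decoy, Patch); (Harden, Monitor).

Check each profile: it is a Nash equilibrium iff no player can strictly gain by switching unilaterally.
(Patch, Patch): Defender can switch to Decoy (4 → 5). Not NE.
(Patch, Monitor): Defender can switch to Monitor (2 → 8). Not NE.
(Patch, Decoy): Defender gets 7, best alternative 2; Attacker gets 9, best alternative 4. No profitable deviation — NE.
(Monitor, Patch): Defender can switch to Patch (3 → 4). Not NE.
(Monitor, Monitor): Defender can switch to Harden (8 → 9). Not NE.
(Monitor, Decoy): Defender can switch to Patch (0 → 7). Not NE.
(Decoy, Patch): Defender gets 5, best alternative 4; Attacker gets 8, best alternative 5. No profitable deviation — NE.
(Decoy, Monitor): Defender can switch to Monitor (5 → 8). Not NE.
(Harden, Monitor): Defender gets 9, best alternative 8; Attacker gets 9, best alternative 8. No profitable deviation — NE.
(The remaining 3 profiles each have a profitable deviation by the same check.)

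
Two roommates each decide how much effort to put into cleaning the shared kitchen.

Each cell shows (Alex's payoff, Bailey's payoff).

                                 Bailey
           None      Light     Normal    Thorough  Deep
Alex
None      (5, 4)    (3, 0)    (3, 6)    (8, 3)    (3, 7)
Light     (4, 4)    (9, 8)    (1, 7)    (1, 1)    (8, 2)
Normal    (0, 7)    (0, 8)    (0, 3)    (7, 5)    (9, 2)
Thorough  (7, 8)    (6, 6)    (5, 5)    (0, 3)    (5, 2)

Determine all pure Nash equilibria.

Alex against None: payoffs 5, 4, 0, 7 → best response Thorough.
Alex against Light: payoffs 3, 9, 0, 6 → best response Light.
Alex against Normal: payoffs 3, 1, 0, 5 → best response Thorough.
Alex against Thorough: payoffs 8, 1, 7, 0 → best response None.
Alex against Deep: payoffs 3, 8, 9, 5 → best response Normal.
Bailey against None: payoffs 4, 0, 6, 3, 7 → best response Deep.
Bailey against Light: payoffs 4, 8, 7, 1, 2 → best response Light.
Bailey against Normal: payoffs 7, 8, 3, 5, 2 → best response Light.
Bailey against Thorough: payoffs 8, 6, 5, 3, 2 → best response None.
Mutual best responses: (Light, Light); (Thorough, None).

The pure Nash equilibria are (Light, Light) and (Thorough, None).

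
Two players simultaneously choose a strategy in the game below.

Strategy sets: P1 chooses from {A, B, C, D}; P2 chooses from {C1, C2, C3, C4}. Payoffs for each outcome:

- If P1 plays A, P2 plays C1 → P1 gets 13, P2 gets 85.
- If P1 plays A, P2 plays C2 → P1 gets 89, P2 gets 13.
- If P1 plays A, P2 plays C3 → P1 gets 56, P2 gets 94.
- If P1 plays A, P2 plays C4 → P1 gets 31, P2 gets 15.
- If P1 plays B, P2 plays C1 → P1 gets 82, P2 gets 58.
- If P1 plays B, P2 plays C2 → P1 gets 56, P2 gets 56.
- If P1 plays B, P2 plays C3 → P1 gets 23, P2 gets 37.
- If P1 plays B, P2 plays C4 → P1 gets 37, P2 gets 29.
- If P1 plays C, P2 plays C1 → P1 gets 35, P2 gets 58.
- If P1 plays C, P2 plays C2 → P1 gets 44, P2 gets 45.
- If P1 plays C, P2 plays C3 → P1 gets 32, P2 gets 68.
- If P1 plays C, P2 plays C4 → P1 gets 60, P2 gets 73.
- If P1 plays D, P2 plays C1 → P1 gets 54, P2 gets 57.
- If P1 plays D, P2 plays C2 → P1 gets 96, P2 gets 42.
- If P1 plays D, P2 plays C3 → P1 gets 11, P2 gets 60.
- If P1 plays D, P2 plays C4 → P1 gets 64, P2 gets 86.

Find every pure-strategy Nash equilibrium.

P1 against C1: payoffs 13, 82, 35, 54 → best response B.
P1 against C2: payoffs 89, 56, 44, 96 → best response D.
P1 against C3: payoffs 56, 23, 32, 11 → best response A.
P1 against C4: payoffs 31, 37, 60, 64 → best response D.
P2 against A: payoffs 85, 13, 94, 15 → best response C3.
P2 against B: payoffs 58, 56, 37, 29 → best response C1.
P2 against C: payoffs 58, 45, 68, 73 → best response C4.
P2 against D: payoffs 57, 42, 60, 86 → best response C4.
Mutual best responses: (A, C3); (B, C1); (D, C4).

The pure Nash equilibria are (A, C3); (B, C1); (D, C4).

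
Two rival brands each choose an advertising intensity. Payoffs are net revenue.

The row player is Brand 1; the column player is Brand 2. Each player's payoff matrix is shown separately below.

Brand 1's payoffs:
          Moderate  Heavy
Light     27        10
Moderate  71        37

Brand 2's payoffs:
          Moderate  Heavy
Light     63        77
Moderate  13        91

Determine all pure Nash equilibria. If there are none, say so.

Brand 1 against Moderate: payoffs 27, 71 → best response Moderate.
Brand 1 against Heavy: payoffs 10, 37 → best response Moderate.
Brand 2 against Light: payoffs 63, 77 → best response Heavy.
Brand 2 against Moderate: payoffs 13, 91 → best response Heavy.
Mutual best responses: (Moderate, Heavy).

Pure NE: (Moderate, Heavy)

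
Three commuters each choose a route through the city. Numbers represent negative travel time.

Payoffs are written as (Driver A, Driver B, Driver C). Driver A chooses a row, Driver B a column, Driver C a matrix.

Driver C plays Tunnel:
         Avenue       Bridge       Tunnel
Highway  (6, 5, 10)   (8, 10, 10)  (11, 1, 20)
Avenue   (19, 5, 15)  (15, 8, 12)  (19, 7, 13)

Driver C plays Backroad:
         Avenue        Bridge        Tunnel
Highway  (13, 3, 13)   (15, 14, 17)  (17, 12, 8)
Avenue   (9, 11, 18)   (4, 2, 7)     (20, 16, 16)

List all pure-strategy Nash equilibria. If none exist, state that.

Driver A against (Avenue, Tunnel): payoffs 6, 19 → best response Avenue.
Driver A against (Avenue, Backroad): payoffs 13, 9 → best response Highway.
Driver A against (Bridge, Tunnel): payoffs 8, 15 → best response Avenue.
Driver A against (Bridge, Backroad): payoffs 15, 4 → best response Highway.
Driver A against (Tunnel, Tunnel): payoffs 11, 19 → best response Avenue.
Driver A against (Tunnel, Backroad): payoffs 17, 20 → best response Avenue.
Driver B against (Highway, Tunnel): payoffs 5, 10, 1 → best response Bridge.
Driver B against (Highway, Backroad): payoffs 3, 14, 12 → best response Bridge.
Driver B against (Avenue, Tunnel): payoffs 5, 8, 7 → best response Bridge.
Driver B against (Avenue, Backroad): payoffs 11, 2, 16 → best response Tunnel.
Driver C against (Highway, Avenue): payoffs 10, 13 → best response Backroad.
Driver C against (Highway, Bridge): payoffs 10, 17 → best response Backroad.
Driver C against (Highway, Tunnel): payoffs 20, 8 → best response Tunnel.
Driver C against (Avenue, Avenue): payoffs 15, 18 → best response Backroad.
Driver C against (Avenue, Bridge): payoffs 12, 7 → best response Tunnel.
Driver C against (Avenue, Tunnel): payoffs 13, 16 → best response Backroad.
Mutual best responses: (Highway, Bridge, Backroad); (Avenue, Bridge, Tunnel); (Avenue, Tunnel, Backroad).

Pure-strategy Nash equilibria: (Highway, Bridge, Backroad), (Avenue, Bridge, Tunnel), (Avenue, Tunnel, Backroad)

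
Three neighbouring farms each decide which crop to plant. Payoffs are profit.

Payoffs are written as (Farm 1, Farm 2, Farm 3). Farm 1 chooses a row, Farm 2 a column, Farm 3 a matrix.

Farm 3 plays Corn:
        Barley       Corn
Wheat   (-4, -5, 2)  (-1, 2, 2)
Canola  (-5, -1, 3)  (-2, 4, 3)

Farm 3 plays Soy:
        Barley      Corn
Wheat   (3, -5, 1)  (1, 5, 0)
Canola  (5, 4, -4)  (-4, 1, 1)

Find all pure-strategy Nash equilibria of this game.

Pure NE: (Wheat, Corn, Corn)

For each player, find the best response to each opponent profile; mutual best responses are the pure NE.
Farm 1 against (Barley, Corn): payoffs -4, -5 → best response Wheat.
Farm 1 against (Barley, Soy): payoffs 3, 5 → best response Canola.
Farm 1 against (Corn, Corn): payoffs -1, -2 → best response Wheat.
Farm 1 against (Corn, Soy): payoffs 1, -4 → best response Wheat.
Farm 2 against (Wheat, Corn): payoffs -5, 2 → best response Corn.
Farm 2 against (Wheat, Soy): payoffs -5, 5 → best response Corn.
Farm 2 against (Canola, Corn): payoffs -1, 4 → best response Corn.
Farm 2 against (Canola, Soy): payoffs 4, 1 → best response Barley.
Farm 3 against (Wheat, Barley): payoffs 2, 1 → best response Corn.
Farm 3 against (Wheat, Corn): payoffs 2, 0 → best response Corn.
Farm 3 against (Canola, Barley): payoffs 3, -4 → best response Corn.
Farm 3 against (Canola, Corn): payoffs 3, 1 → best response Corn.
Mutual best responses: (Wheat, Corn, Corn).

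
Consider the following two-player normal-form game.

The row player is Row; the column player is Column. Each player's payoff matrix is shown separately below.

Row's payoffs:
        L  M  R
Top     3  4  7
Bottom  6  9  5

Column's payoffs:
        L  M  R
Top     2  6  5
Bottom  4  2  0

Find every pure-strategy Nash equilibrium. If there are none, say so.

The unique pure-strategy Nash equilibrium is (Bottom, L).

Check each profile: it is a Nash equilibrium iff no player can strictly gain by switching unilaterally.
(Top, L): Row can switch to Bottom (3 → 6). Not NE.
(Top, M): Row can switch to Bottom (4 → 9). Not NE.
(Top, R): Column can switch to M (5 → 6). Not NE.
(Bottom, L): Row gets 6, best alternative 3; Column gets 4, best alternative 2. No profitable deviation — NE.
(Bottom, M): Column can switch to L (2 → 4). Not NE.
(Bottom, R): Row can switch to Top (5 → 7). Not NE.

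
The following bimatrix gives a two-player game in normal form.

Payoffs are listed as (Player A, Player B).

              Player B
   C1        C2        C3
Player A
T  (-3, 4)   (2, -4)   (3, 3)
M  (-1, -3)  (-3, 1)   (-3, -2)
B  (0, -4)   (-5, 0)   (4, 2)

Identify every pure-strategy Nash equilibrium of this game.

(B, C3)

Player A against C1: payoffs -3, -1, 0 → best response B.
Player A against C2: payoffs 2, -3, -5 → best response T.
Player A against C3: payoffs 3, -3, 4 → best response B.
Player B against T: payoffs 4, -4, 3 → best response C1.
Player B against M: payoffs -3, 1, -2 → best response C2.
Player B against B: payoffs -4, 0, 2 → best response C3.
Mutual best responses: (B, C3).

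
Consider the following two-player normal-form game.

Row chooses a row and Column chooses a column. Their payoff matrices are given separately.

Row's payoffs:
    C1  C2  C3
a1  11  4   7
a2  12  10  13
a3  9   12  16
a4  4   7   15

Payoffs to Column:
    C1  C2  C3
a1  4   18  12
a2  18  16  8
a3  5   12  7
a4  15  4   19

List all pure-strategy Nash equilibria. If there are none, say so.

(a1, C1): Row can switch to a2 (11 → 12). Not NE.
(a1, C2): Row can switch to a2 (4 → 10). Not NE.
(a1, C3): Row can switch to a2 (7 → 13). Not NE.
(a2, C1): Row gets 12, best alternative 11; Column gets 18, best alternative 16. No profitable deviation — NE.
(a2, C2): Row can switch to a3 (10 → 12). Not NE.
(a2, C3): Row can switch to a3 (13 → 16). Not NE.
(a3, C1): Row can switch to a1 (9 → 11). Not NE.
(a3, C2): Row gets 12, best alternative 10; Column gets 12, best alternative 7. No profitable deviation — NE.
(a3, C3): Column can switch to C2 (7 → 12). Not NE.
(a4, C1): Row can switch to a1 (4 → 11). Not NE.
(The remaining 2 profiles each have a profitable deviation by the same check.)

Pure-strategy Nash equilibria: (a2, C1), (a3, C2)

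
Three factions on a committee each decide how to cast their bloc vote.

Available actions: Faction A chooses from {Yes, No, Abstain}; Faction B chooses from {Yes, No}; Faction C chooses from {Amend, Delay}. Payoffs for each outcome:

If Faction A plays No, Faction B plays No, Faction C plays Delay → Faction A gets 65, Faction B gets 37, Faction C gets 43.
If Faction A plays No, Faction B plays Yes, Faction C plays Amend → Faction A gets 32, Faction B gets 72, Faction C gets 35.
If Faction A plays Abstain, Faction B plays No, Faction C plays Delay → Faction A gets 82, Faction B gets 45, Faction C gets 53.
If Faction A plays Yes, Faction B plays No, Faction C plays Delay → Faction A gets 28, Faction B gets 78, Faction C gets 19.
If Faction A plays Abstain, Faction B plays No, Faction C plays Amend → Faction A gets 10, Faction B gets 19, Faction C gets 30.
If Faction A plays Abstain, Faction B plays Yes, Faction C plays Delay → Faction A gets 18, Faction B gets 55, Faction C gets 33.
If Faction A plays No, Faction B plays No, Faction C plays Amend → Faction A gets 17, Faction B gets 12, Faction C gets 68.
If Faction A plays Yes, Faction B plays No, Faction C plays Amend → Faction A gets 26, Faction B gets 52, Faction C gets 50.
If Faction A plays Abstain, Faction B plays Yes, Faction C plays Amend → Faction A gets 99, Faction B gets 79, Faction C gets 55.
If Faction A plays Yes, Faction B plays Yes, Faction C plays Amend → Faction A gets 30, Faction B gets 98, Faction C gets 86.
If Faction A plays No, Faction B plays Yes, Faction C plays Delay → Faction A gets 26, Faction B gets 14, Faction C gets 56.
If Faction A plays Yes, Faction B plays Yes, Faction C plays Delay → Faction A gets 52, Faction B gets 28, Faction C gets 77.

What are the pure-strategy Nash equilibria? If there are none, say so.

(Yes, Yes, Amend): Faction A can switch to No (30 → 32). Not NE.
(Yes, Yes, Delay): Faction B can switch to No (28 → 78). Not NE.
(Yes, No, Amend): Faction B can switch to Yes (52 → 98). Not NE.
(Yes, No, Delay): Faction A can switch to No (28 → 65). Not NE.
(No, Yes, Amend): Faction A can switch to Abstain (32 → 99). Not NE.
(No, Yes, Delay): Faction A can switch to Yes (26 → 52). Not NE.
(Abstain, Yes, Amend): Faction A gets 99, best alternative 32; Faction B gets 79, best alternative 19; Faction C gets 55, best alternative 33. No profitable deviation — NE.
(The remaining 5 profiles each have a profitable deviation by the same check.)

The unique pure-strategy Nash equilibrium is (Abstain, Yes, Amend).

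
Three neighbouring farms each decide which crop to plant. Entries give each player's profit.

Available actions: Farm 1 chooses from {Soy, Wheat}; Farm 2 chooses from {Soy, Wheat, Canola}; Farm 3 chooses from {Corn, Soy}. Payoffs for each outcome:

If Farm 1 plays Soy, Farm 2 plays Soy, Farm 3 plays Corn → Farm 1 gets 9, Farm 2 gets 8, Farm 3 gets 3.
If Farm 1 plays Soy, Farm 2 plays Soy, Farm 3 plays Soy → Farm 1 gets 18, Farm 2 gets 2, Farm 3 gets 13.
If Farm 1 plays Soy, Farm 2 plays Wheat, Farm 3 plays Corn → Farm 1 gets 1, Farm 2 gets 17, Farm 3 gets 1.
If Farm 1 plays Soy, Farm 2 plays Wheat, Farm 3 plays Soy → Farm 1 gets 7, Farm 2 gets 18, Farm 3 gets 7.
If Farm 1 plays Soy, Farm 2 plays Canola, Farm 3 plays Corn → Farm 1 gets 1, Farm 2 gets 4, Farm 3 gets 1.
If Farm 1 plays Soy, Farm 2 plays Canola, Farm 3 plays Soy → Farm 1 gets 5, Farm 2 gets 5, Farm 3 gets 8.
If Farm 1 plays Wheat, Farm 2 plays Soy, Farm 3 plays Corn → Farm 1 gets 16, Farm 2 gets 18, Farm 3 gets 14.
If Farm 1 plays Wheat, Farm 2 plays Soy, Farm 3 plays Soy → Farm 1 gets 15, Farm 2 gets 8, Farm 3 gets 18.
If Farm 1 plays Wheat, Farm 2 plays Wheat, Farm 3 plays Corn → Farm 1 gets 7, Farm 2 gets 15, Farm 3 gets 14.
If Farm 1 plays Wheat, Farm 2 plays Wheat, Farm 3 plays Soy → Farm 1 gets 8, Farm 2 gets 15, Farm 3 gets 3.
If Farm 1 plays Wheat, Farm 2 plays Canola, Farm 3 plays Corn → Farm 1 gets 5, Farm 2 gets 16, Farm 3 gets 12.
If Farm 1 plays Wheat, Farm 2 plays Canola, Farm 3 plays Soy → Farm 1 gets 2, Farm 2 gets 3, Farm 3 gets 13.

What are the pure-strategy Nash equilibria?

No pure-strategy Nash equilibrium.

Farm 1 against (Soy, Corn): payoffs 9, 16 → best response Wheat.
Farm 1 against (Soy, Soy): payoffs 18, 15 → best response Soy.
Farm 1 against (Wheat, Corn): payoffs 1, 7 → best response Wheat.
Farm 1 against (Wheat, Soy): payoffs 7, 8 → best response Wheat.
Farm 1 against (Canola, Corn): payoffs 1, 5 → best response Wheat.
Farm 1 against (Canola, Soy): payoffs 5, 2 → best response Soy.
Farm 2 against (Soy, Corn): payoffs 8, 17, 4 → best response Wheat.
Farm 2 against (Soy, Soy): payoffs 2, 18, 5 → best response Wheat.
Farm 2 against (Wheat, Corn): payoffs 18, 15, 16 → best response Soy.
Farm 2 against (Wheat, Soy): payoffs 8, 15, 3 → best response Wheat.
Farm 3 against (Soy, Soy): payoffs 3, 13 → best response Soy.
Farm 3 against (Soy, Wheat): payoffs 1, 7 → best response Soy.
Farm 3 against (Soy, Canola): payoffs 1, 8 → best response Soy.
Farm 3 against (Wheat, Soy): payoffs 14, 18 → best response Soy.
Farm 3 against (Wheat, Wheat): payoffs 14, 3 → best response Corn.
Farm 3 against (Wheat, Canola): payoffs 12, 13 → best response Soy.
No profile is a mutual best response for all players.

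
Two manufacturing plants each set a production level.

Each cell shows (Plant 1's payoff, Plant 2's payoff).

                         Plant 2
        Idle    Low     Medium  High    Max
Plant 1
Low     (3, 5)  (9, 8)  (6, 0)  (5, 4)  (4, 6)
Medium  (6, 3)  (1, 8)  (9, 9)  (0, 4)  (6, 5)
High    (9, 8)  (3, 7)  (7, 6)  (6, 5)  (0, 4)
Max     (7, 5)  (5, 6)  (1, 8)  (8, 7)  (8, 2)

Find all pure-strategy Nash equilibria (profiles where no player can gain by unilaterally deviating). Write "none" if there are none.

The pure Nash equilibria are (Low, Low) and (Medium, Medium) and (High, Idle).

(Low, Idle): Plant 1 can switch to Medium (3 → 6). Not NE.
(Low, Low): Plant 1 gets 9, best alternative 5; Plant 2 gets 8, best alternative 6. No profitable deviation — NE.
(Low, Medium): Plant 1 can switch to Medium (6 → 9). Not NE.
(Low, High): Plant 1 can switch to High (5 → 6). Not NE.
(Low, Max): Plant 1 can switch to Medium (4 → 6). Not NE.
(Medium, Idle): Plant 1 can switch to High (6 → 9). Not NE.
(Medium, Low): Plant 1 can switch to Low (1 → 9). Not NE.
(Medium, Medium): Plant 1 gets 9, best alternative 7; Plant 2 gets 9, best alternative 8. No profitable deviation — NE.
(Medium, High): Plant 1 can switch to Low (0 → 5). Not NE.
(Medium, Max): Plant 1 can switch to Max (6 → 8). Not NE.
(High, Idle): Plant 1 gets 9, best alternative 7; Plant 2 gets 8, best alternative 7. No profitable deviation — NE.
(The remaining 9 profiles each have a profitable deviation by the same check.)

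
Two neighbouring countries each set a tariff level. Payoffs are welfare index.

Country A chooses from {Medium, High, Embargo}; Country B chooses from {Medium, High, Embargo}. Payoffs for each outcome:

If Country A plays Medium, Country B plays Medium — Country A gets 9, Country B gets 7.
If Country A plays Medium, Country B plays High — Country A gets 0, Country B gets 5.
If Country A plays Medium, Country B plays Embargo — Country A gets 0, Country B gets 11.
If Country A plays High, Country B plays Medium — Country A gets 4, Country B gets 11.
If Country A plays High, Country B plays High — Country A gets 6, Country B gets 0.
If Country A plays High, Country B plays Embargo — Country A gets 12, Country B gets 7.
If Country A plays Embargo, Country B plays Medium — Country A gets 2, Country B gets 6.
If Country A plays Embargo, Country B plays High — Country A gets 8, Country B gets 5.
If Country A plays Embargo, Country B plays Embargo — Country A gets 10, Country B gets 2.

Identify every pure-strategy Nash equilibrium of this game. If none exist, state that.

There is no pure-strategy Nash equilibrium.

Country A against Medium: payoffs 9, 4, 2 → best response Medium.
Country A against High: payoffs 0, 6, 8 → best response Embargo.
Country A against Embargo: payoffs 0, 12, 10 → best response High.
Country B against Medium: payoffs 7, 5, 11 → best response Embargo.
Country B against High: payoffs 11, 0, 7 → best response Medium.
Country B against Embargo: payoffs 6, 5, 2 → best response Medium.
No profile is a mutual best response for all players.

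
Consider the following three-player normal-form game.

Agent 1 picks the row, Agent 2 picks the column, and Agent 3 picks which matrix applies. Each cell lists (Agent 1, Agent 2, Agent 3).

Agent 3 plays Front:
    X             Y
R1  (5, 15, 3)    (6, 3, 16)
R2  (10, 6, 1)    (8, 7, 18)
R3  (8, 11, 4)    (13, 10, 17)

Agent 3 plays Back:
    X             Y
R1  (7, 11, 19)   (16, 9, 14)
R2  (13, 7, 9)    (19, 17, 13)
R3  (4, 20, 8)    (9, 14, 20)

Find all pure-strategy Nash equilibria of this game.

none

(R1, X, Front): Agent 1 can switch to R2 (5 → 10). Not NE.
(R1, X, Back): Agent 1 can switch to R2 (7 → 13). Not NE.
(R1, Y, Front): Agent 1 can switch to R2 (6 → 8). Not NE.
(R1, Y, Back): Agent 1 can switch to R2 (16 → 19). Not NE.
(R2, X, Front): Agent 2 can switch to Y (6 → 7). Not NE.
(R2, X, Back): Agent 2 can switch to Y (7 → 17). Not NE.
(R2, Y, Front): Agent 1 can switch to R3 (8 → 13). Not NE.
(R2, Y, Back): Agent 3 can switch to Front (13 → 18). Not NE.
(R3, X, Front): Agent 1 can switch to R2 (8 → 10). Not NE.
(R3, X, Back): Agent 1 can switch to R1 (4 → 7). Not NE.
(The remaining 2 profiles each have a profitable deviation by the same check.)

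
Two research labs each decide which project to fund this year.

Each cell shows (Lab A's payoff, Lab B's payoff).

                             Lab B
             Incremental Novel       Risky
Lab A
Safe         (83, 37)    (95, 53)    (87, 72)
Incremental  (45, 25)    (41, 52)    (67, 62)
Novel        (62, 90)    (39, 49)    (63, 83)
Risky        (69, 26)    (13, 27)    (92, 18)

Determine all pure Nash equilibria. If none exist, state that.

(Safe, Incremental): Lab B can switch to Novel (37 → 53). Not NE.
(Safe, Novel): Lab B can switch to Risky (53 → 72). Not NE.
(Safe, Risky): Lab A can switch to Risky (87 → 92). Not NE.
(Incremental, Incremental): Lab A can switch to Safe (45 → 83). Not NE.
(Incremental, Novel): Lab A can switch to Safe (41 → 95). Not NE.
(Incremental, Risky): Lab A can switch to Safe (67 → 87). Not NE.
(Novel, Incremental): Lab A can switch to Safe (62 → 83). Not NE.
(Novel, Novel): Lab A can switch to Safe (39 → 95). Not NE.
(Novel, Risky): Lab A can switch to Safe (63 → 87). Not NE.
(Risky, Incremental): Lab A can switch to Safe (69 → 83). Not NE.
(Risky, Novel): Lab A can switch to Safe (13 → 95). Not NE.
(Risky, Risky): Lab B can switch to Incremental (18 → 26). Not NE.

There is no pure-strategy Nash equilibrium.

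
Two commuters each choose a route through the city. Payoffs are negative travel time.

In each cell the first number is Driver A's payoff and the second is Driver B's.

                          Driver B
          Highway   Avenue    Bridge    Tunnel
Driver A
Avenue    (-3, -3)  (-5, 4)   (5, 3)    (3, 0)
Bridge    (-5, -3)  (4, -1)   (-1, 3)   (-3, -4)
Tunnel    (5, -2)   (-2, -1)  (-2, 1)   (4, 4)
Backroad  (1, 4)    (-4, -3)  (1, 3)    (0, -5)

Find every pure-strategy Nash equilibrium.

The unique pure-strategy Nash equilibrium is (Tunnel, Tunnel).

For each player, find the best response to each opponent profile; mutual best responses are the pure NE.
Driver A against Highway: payoffs -3, -5, 5, 1 → best response Tunnel.
Driver A against Avenue: payoffs -5, 4, -2, -4 → best response Bridge.
Driver A against Bridge: payoffs 5, -1, -2, 1 → best response Avenue.
Driver A against Tunnel: payoffs 3, -3, 4, 0 → best response Tunnel.
Driver B against Avenue: payoffs -3, 4, 3, 0 → best response Avenue.
Driver B against Bridge: payoffs -3, -1, 3, -4 → best response Bridge.
Driver B against Tunnel: payoffs -2, -1, 1, 4 → best response Tunnel.
Driver B against Backroad: payoffs 4, -3, 3, -5 → best response Highway.
Mutual best responses: (Tunnel, Tunnel).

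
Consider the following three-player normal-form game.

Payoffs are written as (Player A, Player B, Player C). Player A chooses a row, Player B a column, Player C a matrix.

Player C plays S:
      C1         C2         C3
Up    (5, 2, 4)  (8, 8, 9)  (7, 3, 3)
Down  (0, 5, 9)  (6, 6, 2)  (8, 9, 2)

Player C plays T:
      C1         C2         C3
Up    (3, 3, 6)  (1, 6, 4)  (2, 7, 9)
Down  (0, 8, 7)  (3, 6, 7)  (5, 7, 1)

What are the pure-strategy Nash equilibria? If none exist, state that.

The pure Nash equilibria are (Up, C2, S); (Down, C3, S).

For each player, find the best response to each opponent profile; mutual best responses are the pure NE.
Player A against (C1, S): payoffs 5, 0 → best response Up.
Player A against (C1, T): payoffs 3, 0 → best response Up.
Player A against (C2, S): payoffs 8, 6 → best response Up.
Player A against (C2, T): payoffs 1, 3 → best response Down.
Player A against (C3, S): payoffs 7, 8 → best response Down.
Player A against (C3, T): payoffs 2, 5 → best response Down.
Player B against (Up, S): payoffs 2, 8, 3 → best response C2.
Player B against (Up, T): payoffs 3, 6, 7 → best response C3.
Player B against (Down, S): payoffs 5, 6, 9 → best response C3.
Player B against (Down, T): payoffs 8, 6, 7 → best response C1.
Player C against (Up, C1): payoffs 4, 6 → best response T.
Player C against (Up, C2): payoffs 9, 4 → best response S.
Player C against (Up, C3): payoffs 3, 9 → best response T.
Player C against (Down, C1): payoffs 9, 7 → best response S.
Player C against (Down, C2): payoffs 2, 7 → best response T.
Player C against (Down, C3): payoffs 2, 1 → best response S.
Mutual best responses: (Up, C2, S); (Down, C3, S).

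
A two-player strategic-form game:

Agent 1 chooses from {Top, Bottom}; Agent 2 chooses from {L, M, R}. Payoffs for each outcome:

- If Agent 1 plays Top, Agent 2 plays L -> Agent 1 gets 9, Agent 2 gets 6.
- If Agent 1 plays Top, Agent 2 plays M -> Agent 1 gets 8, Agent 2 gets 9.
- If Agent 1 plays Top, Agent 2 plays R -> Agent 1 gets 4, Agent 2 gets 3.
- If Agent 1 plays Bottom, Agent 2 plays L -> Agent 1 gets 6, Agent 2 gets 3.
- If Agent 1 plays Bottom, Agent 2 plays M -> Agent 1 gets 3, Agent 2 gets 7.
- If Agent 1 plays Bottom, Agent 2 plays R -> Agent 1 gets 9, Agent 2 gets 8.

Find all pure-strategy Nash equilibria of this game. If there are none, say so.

Pure-strategy Nash equilibria: (Top, M), (Bottom, R)

For each player, find the best response to each opponent profile; mutual best responses are the pure NE.
Agent 1 against L: payoffs 9, 6 → best response Top.
Agent 1 against M: payoffs 8, 3 → best response Top.
Agent 1 against R: payoffs 4, 9 → best response Bottom.
Agent 2 against Top: payoffs 6, 9, 3 → best response M.
Agent 2 against Bottom: payoffs 3, 7, 8 → best response R.
Mutual best responses: (Top, M); (Bottom, R).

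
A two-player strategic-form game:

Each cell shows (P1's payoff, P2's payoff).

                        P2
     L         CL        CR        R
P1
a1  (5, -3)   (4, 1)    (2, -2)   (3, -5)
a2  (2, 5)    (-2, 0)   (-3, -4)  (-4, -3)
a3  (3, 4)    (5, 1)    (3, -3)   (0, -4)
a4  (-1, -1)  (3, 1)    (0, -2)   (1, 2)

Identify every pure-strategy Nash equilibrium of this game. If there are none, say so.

(a1, L): P2 can switch to CL (-3 → 1). Not NE.
(a1, CL): P1 can switch to a3 (4 → 5). Not NE.
(a1, CR): P1 can switch to a3 (2 → 3). Not NE.
(a1, R): P2 can switch to L (-5 → -3). Not NE.
(a2, L): P1 can switch to a1 (2 → 5). Not NE.
(a2, CL): P1 can switch to a1 (-2 → 4). Not NE.
(a2, CR): P1 can switch to a1 (-3 → 2). Not NE.
(a2, R): P1 can switch to a1 (-4 → 3). Not NE.
(a3, L): P1 can switch to a1 (3 → 5). Not NE.
(a3, CL): P2 can switch to L (1 → 4). Not NE.
(a3, CR): P2 can switch to L (-3 → 4). Not NE.
(a3, R): P1 can switch to a1 (0 → 3). Not NE.
(The remaining 4 profiles each have a profitable deviation by the same check.)

There is no pure-strategy Nash equilibrium.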